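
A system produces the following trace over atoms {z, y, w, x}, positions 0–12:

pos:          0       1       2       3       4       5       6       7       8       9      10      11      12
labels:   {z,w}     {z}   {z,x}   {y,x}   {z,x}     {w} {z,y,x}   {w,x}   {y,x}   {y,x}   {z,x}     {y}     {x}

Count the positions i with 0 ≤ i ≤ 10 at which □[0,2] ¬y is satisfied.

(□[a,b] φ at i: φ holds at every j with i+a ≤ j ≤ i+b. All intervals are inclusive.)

Evaluate at each i in [0,10]:
  i=0: ✓ (all of [0,2])
  i=1: ✗ (fails at j=3)
  i=2: ✗ (fails at j=3)
  i=3: ✗ (fails at j=3)
  i=4: ✗ (fails at j=6)
  i=5: ✗ (fails at j=6)
  i=6: ✗ (fails at j=6)
  i=7: ✗ (fails at j=8)
  i=8: ✗ (fails at j=8)
  i=9: ✗ (fails at j=9)
  i=10: ✗ (fails at j=11)
Positions where it holds: {0} → 1.

1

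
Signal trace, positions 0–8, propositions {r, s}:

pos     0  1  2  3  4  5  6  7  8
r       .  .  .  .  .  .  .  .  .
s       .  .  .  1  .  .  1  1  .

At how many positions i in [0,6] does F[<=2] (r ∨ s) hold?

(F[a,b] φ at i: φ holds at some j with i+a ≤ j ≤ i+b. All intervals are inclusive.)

6

Evaluate at each i in [0,6]:
  i=0: ✗ (none in [0,2])
  i=1: ✓ (witness j=3)
  i=2: ✓ (witness j=3)
  i=3: ✓ (witness j=3)
  i=4: ✓ (witness j=6)
  i=5: ✓ (witness j=6)
  i=6: ✓ (witness j=6)
Positions where it holds: {1, 2, 3, 4, 5, 6} → 6.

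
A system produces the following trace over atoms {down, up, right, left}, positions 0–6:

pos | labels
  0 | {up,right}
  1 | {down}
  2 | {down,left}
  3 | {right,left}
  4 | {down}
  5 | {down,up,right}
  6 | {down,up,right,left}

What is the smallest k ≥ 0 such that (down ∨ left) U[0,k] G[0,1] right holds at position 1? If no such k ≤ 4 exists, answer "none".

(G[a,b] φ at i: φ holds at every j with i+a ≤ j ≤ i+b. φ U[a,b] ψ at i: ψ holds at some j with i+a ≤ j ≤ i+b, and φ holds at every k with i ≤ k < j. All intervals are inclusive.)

Need earliest j ≥ 1 with G[0,1] right, and (down ∨ left) at every k in [1,j-1].
  j=1: rhs fails.
  j=2: rhs fails.
  j=3: rhs fails.
  j=4: rhs fails.
  j=5: rhs holds; lhs holds on [1,4]. k = 4.

4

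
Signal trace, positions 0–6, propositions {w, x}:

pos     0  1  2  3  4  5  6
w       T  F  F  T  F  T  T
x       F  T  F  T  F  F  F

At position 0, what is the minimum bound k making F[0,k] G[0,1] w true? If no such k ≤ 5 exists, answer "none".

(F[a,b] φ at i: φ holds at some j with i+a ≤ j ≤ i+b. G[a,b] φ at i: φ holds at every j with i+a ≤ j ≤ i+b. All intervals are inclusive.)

Scan j = 0,1,… for G[0,1] w:
  j=0: fails
  j=1: fails
  j=2: fails
  j=3: fails
  j=4: fails
  j=5: holds
First hit at j=5, so smallest k = 5-0 = 5.

5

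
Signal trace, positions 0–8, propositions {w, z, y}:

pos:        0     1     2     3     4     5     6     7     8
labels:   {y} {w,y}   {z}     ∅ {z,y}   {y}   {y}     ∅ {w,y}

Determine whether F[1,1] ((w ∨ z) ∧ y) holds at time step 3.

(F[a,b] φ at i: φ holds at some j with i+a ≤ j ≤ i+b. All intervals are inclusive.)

Holds

Check ((w ∨ z) ∧ y) at each j in [4,4]:
  j=4: true
Found at j=4 → formula holds.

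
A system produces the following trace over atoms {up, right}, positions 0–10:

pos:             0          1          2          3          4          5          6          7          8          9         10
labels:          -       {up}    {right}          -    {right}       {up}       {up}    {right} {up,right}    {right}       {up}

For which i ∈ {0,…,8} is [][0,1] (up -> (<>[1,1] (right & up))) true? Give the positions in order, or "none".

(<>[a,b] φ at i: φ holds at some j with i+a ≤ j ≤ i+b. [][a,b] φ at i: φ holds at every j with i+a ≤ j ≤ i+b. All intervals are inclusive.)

Evaluate at each i in [0,8]:
  i=0: ✗ (fails at j=1)
  i=1: ✗ (fails at j=1)
  i=2: ✓ (all of [2,3])
  i=3: ✓ (all of [3,4])
  i=4: ✗ (fails at j=5)
  i=5: ✗ (fails at j=5)
  i=6: ✗ (fails at j=6)
  i=7: ✗ (fails at j=8)
  i=8: ✗ (fails at j=8)

2, 3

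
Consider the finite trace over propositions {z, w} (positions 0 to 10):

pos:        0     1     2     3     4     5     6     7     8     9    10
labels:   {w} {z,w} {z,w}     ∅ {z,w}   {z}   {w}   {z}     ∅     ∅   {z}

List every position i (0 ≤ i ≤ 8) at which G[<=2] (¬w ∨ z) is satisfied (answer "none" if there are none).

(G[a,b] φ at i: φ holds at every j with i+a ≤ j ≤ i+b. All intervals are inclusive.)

Evaluate at each i in [0,8]:
  i=0: ✗ (fails at j=0)
  i=1: ✓ (all of [1,3])
  i=2: ✓ (all of [2,4])
  i=3: ✓ (all of [3,5])
  i=4: ✗ (fails at j=6)
  i=5: ✗ (fails at j=6)
  i=6: ✗ (fails at j=6)
  i=7: ✓ (all of [7,9])
  i=8: ✓ (all of [8,10])

1, 2, 3, 7, 8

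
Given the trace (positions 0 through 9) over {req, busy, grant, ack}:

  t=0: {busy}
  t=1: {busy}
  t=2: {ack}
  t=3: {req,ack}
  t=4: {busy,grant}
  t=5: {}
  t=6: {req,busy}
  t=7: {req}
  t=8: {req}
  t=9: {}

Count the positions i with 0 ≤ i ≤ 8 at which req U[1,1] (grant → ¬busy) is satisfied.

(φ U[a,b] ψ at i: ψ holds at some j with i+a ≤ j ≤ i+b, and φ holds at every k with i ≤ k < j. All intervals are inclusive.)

Evaluate at each i in [0,8]:
  i=0: ✗ (lhs fails at k=0 before rhs at j=1)
  i=1: ✗ (lhs fails at k=1 before rhs at j=2)
  i=2: ✗ (lhs fails at k=2 before rhs at j=3)
  i=3: ✗ (no rhs in [4,4])
  i=4: ✗ (lhs fails at k=4 before rhs at j=5)
  i=5: ✗ (lhs fails at k=5 before rhs at j=6)
  i=6: ✓ (rhs at j=7; lhs holds on [6,6])
  i=7: ✓ (rhs at j=8; lhs holds on [7,7])
  i=8: ✓ (rhs at j=9; lhs holds on [8,8])
Positions where it holds: {6, 7, 8} → 3.

3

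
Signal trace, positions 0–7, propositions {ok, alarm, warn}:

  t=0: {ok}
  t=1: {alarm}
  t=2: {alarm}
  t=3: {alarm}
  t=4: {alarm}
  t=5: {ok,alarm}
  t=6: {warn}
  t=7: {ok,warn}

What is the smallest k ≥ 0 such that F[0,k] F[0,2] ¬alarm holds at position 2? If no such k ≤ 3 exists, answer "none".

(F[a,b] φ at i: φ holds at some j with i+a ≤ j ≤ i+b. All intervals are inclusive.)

2

Scan j = 2,3,… for F[0,2] ¬alarm:
  j=2: fails
  j=3: fails
  j=4: holds
First hit at j=4, so smallest k = 4-2 = 2.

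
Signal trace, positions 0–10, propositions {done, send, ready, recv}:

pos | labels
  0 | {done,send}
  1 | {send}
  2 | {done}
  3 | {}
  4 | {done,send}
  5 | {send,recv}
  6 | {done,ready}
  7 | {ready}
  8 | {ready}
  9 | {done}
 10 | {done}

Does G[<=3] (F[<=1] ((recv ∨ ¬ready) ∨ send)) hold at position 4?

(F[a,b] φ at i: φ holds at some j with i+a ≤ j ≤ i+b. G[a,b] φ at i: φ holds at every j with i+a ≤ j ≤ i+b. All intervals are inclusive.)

Check F[<=1] ((recv ∨ ¬ready) ∨ send) at every j in [4,7]:
  j=4: holds (witness at 4)
  j=5: holds (witness at 5)
  j=6: fails (none in [6,7])
  j=7: fails (none in [7,8])
Fails at j=6 → formula fails.

No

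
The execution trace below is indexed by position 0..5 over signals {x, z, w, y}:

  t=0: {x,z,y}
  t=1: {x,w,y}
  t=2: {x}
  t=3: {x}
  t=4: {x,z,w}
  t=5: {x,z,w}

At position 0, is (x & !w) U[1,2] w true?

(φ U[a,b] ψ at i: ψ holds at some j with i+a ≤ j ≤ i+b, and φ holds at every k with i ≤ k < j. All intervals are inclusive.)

Need some j in [1,2] with w, and (x & !w) at every k in [0,j-1].
  j=1: w holds; (x & !w) holds at every k in [0,0] → satisfied.

Holds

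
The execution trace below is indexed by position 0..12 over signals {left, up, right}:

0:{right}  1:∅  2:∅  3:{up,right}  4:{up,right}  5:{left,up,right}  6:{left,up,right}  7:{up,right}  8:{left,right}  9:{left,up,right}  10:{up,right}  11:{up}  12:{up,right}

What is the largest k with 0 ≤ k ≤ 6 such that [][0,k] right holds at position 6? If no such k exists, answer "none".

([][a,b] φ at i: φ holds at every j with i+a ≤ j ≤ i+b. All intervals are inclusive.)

right must hold from j=6 onward; find where it first fails.
  j=6: holds
  j=7: holds
  j=8: holds
  j=9: holds
  j=10: holds
  j=11: fails
Holds on [6,10], so largest k = 4.

4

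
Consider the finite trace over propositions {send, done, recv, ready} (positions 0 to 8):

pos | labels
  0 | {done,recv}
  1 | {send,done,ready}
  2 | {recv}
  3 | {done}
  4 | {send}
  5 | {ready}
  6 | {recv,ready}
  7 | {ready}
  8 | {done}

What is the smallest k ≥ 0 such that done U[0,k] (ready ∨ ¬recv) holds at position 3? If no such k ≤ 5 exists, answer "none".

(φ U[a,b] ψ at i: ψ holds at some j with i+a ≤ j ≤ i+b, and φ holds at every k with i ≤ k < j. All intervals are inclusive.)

Need earliest j ≥ 3 with (ready ∨ ¬recv), and done at every k in [3,j-1].
  j=3: rhs holds (empty prefix). k = 0.

0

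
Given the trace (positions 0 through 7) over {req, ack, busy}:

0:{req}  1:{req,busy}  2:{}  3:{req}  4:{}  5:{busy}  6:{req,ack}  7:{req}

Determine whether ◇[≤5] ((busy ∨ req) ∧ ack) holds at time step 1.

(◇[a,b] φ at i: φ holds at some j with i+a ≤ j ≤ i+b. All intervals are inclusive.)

True

Check ((busy ∨ req) ∧ ack) at each j in [1,6]:
  j=1: false
  j=2: false
  j=3: false
  j=4: false
  j=5: false
  j=6: true
Found at j=6 → formula holds.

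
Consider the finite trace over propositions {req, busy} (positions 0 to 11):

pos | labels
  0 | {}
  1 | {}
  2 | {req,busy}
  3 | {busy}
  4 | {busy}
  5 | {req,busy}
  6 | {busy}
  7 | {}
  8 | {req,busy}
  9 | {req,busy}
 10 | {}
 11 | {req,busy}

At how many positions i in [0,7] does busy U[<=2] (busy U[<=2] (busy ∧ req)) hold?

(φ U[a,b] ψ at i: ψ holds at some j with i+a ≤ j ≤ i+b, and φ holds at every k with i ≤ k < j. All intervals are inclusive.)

Evaluate at each i in [0,7]:
  i=0: ✗ (lhs fails at k=0 before rhs at j=2)
  i=1: ✗ (lhs fails at k=1 before rhs at j=2)
  i=2: ✓ (rhs at j=2)
  i=3: ✓ (rhs at j=3)
  i=4: ✓ (rhs at j=4)
  i=5: ✓ (rhs at j=5)
  i=6: ✗ (lhs fails at k=7 before rhs at j=8)
  i=7: ✗ (lhs fails at k=7 before rhs at j=8)
Positions where it holds: {2, 3, 4, 5} → 4.

4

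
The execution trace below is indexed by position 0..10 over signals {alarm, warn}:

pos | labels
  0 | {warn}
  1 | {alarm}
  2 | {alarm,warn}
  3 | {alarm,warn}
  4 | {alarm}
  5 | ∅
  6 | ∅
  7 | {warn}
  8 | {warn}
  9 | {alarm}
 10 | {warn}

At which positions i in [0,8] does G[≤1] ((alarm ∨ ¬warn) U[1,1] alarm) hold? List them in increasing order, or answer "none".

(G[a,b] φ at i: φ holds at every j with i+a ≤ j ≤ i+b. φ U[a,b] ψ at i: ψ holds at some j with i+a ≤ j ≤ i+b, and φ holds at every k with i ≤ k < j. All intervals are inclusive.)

1, 2

Evaluate at each i in [0,8]:
  i=0: ✗ (fails at j=0)
  i=1: ✓ (all of [1,2])
  i=2: ✓ (all of [2,3])
  i=3: ✗ (fails at j=4)
  i=4: ✗ (fails at j=4)
  i=5: ✗ (fails at j=5)
  i=6: ✗ (fails at j=6)
  i=7: ✗ (fails at j=7)
  i=8: ✗ (fails at j=8)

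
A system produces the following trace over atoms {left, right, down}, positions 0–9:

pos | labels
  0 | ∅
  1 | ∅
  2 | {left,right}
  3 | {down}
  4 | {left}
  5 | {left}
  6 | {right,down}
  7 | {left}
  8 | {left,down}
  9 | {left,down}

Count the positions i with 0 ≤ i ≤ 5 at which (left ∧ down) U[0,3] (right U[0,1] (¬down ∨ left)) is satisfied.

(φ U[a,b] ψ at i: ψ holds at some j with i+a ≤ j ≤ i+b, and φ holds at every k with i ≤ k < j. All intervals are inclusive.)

Evaluate at each i in [0,5]:
  i=0: ✓ (rhs at j=0)
  i=1: ✓ (rhs at j=1)
  i=2: ✓ (rhs at j=2)
  i=3: ✗ (lhs fails at k=3 before rhs at j=4)
  i=4: ✓ (rhs at j=4)
  i=5: ✓ (rhs at j=5)
Positions where it holds: {0, 1, 2, 4, 5} → 5.

5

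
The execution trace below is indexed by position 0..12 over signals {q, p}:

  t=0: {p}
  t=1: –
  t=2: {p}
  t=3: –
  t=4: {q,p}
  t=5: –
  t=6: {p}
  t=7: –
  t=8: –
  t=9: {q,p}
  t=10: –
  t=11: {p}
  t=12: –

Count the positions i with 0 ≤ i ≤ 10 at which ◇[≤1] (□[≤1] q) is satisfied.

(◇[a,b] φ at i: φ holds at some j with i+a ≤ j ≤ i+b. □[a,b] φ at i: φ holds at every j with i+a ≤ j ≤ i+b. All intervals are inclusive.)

Evaluate at each i in [0,10]:
  i=0: ✗ (none in [0,1])
  i=1: ✗ (none in [1,2])
  i=2: ✗ (none in [2,3])
  i=3: ✗ (none in [3,4])
  i=4: ✗ (none in [4,5])
  i=5: ✗ (none in [5,6])
  i=6: ✗ (none in [6,7])
  i=7: ✗ (none in [7,8])
  i=8: ✗ (none in [8,9])
  i=9: ✗ (none in [9,10])
  i=10: ✗ (none in [10,11])
Positions where it holds: {} → 0.

0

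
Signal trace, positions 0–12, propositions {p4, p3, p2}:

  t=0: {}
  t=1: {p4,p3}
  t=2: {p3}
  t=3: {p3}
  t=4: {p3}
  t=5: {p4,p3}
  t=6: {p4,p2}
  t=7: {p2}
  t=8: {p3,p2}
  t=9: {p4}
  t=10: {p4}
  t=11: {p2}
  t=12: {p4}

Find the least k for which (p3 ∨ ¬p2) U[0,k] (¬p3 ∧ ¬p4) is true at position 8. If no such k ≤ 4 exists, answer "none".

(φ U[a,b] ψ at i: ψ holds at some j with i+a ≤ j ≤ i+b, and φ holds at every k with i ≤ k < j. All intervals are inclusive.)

Need earliest j ≥ 8 with (¬p3 ∧ ¬p4), and (p3 ∨ ¬p2) at every k in [8,j-1].
  j=8: rhs fails.
  j=9: rhs fails.
  j=10: rhs fails.
  j=11: rhs holds; lhs holds on [8,10]. k = 3.

3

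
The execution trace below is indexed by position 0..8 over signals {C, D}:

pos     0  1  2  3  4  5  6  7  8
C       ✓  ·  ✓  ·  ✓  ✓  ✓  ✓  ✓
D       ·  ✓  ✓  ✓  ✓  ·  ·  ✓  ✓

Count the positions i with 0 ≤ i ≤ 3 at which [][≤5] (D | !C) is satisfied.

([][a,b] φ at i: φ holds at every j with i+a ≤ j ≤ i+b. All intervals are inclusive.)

Evaluate at each i in [0,3]:
  i=0: ✗ (fails at j=0)
  i=1: ✗ (fails at j=5)
  i=2: ✗ (fails at j=5)
  i=3: ✗ (fails at j=5)
Positions where it holds: {} → 0.

0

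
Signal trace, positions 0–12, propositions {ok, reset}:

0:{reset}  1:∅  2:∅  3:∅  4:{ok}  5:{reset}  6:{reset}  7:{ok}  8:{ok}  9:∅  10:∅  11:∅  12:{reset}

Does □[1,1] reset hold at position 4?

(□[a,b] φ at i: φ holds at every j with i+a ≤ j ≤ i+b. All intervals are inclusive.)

Check reset at every j in [5,5]:
  j=5: true
All positions satisfy it → formula holds.

True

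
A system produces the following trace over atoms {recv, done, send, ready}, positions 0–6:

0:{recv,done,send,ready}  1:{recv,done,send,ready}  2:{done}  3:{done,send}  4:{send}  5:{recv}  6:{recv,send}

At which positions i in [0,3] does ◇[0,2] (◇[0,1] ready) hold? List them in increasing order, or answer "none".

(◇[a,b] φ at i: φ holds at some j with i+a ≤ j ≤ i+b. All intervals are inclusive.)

0, 1

Evaluate at each i in [0,3]:
  i=0: ✓ (witness j=0)
  i=1: ✓ (witness j=1)
  i=2: ✗ (none in [2,4])
  i=3: ✗ (none in [3,5])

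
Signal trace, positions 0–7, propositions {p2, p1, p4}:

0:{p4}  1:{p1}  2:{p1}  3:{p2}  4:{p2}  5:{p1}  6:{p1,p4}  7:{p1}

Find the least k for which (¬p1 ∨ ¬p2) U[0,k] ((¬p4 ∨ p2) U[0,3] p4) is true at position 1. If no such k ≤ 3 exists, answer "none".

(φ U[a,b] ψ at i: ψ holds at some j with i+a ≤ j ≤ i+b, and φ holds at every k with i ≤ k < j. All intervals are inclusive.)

Need earliest j ≥ 1 with ((¬p4 ∨ p2) U[0,3] p4), and (¬p1 ∨ ¬p2) at every k in [1,j-1].
  j=1: rhs fails.
  j=2: rhs fails.
  j=3: rhs holds; lhs holds on [1,2]. k = 2.

2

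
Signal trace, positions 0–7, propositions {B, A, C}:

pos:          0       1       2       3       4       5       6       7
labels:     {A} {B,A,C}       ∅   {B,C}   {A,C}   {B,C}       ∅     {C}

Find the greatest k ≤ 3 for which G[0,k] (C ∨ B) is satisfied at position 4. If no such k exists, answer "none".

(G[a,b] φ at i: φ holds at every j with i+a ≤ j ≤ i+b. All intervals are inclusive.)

(C ∨ B) must hold from j=4 onward; find where it first fails.
  j=4: holds
  j=5: holds
  j=6: fails
Holds on [4,5], so largest k = 1.

1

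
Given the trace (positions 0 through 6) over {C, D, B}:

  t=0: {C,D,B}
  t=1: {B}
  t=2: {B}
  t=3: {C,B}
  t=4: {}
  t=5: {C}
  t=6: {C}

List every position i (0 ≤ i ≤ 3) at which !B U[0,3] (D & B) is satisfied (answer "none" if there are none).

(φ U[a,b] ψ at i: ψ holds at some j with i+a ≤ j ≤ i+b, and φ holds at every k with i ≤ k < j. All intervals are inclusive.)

Evaluate at each i in [0,3]:
  i=0: ✓ (rhs at j=0)
  i=1: ✗ (no rhs in [1,4])
  i=2: ✗ (no rhs in [2,5])
  i=3: ✗ (no rhs in [3,6])

0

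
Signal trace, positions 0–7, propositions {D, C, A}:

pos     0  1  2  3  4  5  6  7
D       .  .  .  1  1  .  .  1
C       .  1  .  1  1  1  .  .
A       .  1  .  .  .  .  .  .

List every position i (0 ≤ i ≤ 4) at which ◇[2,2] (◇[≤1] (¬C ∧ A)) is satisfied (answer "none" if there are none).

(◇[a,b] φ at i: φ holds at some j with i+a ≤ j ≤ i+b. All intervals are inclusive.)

Evaluate at each i in [0,4]:
  i=0: ✗ (none in [2,2])
  i=1: ✗ (none in [3,3])
  i=2: ✗ (none in [4,4])
  i=3: ✗ (none in [5,5])
  i=4: ✗ (none in [6,6])

none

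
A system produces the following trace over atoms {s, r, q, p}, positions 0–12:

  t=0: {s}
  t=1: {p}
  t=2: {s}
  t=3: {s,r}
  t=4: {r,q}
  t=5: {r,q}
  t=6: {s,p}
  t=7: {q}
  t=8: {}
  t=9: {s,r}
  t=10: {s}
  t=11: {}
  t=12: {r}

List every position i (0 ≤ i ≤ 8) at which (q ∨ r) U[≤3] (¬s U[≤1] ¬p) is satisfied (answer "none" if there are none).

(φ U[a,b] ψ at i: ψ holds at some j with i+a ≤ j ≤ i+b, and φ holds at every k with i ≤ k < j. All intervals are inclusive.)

Evaluate at each i in [0,8]:
  i=0: ✓ (rhs at j=0)
  i=1: ✓ (rhs at j=1)
  i=2: ✓ (rhs at j=2)
  i=3: ✓ (rhs at j=3)
  i=4: ✓ (rhs at j=4)
  i=5: ✓ (rhs at j=5)
  i=6: ✗ (lhs fails at k=6 before rhs at j=7)
  i=7: ✓ (rhs at j=7)
  i=8: ✓ (rhs at j=8)

0, 1, 2, 3, 4, 5, 7, 8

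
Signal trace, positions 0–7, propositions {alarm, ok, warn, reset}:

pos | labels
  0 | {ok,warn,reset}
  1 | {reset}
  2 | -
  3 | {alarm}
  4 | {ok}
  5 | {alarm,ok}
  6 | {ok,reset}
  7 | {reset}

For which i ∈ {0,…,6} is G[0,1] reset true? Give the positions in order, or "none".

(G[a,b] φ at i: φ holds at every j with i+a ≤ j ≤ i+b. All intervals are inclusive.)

Evaluate at each i in [0,6]:
  i=0: ✓ (all of [0,1])
  i=1: ✗ (fails at j=2)
  i=2: ✗ (fails at j=2)
  i=3: ✗ (fails at j=3)
  i=4: ✗ (fails at j=4)
  i=5: ✗ (fails at j=5)
  i=6: ✓ (all of [6,7])

0, 6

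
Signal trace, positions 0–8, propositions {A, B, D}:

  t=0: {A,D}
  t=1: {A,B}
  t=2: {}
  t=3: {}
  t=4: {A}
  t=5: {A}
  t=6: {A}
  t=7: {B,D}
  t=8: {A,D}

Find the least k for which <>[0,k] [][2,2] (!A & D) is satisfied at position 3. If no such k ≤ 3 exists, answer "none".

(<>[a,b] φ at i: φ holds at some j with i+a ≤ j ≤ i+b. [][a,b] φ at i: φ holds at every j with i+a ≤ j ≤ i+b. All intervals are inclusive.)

2

Scan j = 3,4,… for [][2,2] (!A & D):
  j=3: fails
  j=4: fails
  j=5: holds
First hit at j=5, so smallest k = 5-3 = 2.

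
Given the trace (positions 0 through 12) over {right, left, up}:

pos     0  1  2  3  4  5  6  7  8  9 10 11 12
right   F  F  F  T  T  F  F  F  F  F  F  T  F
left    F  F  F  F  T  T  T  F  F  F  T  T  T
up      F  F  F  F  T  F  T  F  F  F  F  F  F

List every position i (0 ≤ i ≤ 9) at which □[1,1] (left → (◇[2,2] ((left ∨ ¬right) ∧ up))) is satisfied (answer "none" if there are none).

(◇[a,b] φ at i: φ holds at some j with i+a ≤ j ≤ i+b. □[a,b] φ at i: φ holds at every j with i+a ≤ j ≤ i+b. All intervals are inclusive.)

0, 1, 2, 3, 6, 7, 8

Evaluate at each i in [0,9]:
  i=0: ✓ (all of [1,1])
  i=1: ✓ (all of [2,2])
  i=2: ✓ (all of [3,3])
  i=3: ✓ (all of [4,4])
  i=4: ✗ (fails at j=5)
  i=5: ✗ (fails at j=6)
  i=6: ✓ (all of [7,7])
  i=7: ✓ (all of [8,8])
  i=8: ✓ (all of [9,9])
  i=9: ✗ (fails at j=10)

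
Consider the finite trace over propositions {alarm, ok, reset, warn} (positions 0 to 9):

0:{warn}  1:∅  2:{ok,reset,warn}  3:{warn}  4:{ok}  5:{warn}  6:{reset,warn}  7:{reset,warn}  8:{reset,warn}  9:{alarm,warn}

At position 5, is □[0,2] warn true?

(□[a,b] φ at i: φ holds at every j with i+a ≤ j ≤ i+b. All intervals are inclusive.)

Check warn at every j in [5,7]:
  j=5: true
  j=6: true
  j=7: true
All positions satisfy it → formula holds.

Yes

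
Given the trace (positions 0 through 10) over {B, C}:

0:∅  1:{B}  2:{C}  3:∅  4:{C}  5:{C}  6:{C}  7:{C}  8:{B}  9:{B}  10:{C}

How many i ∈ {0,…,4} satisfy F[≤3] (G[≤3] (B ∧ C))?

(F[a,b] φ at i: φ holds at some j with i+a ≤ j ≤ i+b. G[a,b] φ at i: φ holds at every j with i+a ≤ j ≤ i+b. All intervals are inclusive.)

Evaluate at each i in [0,4]:
  i=0: ✗ (none in [0,3])
  i=1: ✗ (none in [1,4])
  i=2: ✗ (none in [2,5])
  i=3: ✗ (none in [3,6])
  i=4: ✗ (none in [4,7])
Positions where it holds: {} → 0.

0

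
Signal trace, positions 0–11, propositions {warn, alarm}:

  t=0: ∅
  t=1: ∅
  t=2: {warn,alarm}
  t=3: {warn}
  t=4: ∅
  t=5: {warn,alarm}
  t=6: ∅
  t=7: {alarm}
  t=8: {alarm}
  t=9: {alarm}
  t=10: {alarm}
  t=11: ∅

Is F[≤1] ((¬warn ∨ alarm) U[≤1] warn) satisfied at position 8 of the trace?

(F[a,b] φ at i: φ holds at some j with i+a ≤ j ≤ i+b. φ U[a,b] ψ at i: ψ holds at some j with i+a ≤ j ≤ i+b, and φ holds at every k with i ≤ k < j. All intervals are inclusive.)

No

Check ((¬warn ∨ alarm) U[≤1] warn) at each j in [8,9]:
  j=8: fails
  j=9: fails
No position in the window satisfies it → formula fails.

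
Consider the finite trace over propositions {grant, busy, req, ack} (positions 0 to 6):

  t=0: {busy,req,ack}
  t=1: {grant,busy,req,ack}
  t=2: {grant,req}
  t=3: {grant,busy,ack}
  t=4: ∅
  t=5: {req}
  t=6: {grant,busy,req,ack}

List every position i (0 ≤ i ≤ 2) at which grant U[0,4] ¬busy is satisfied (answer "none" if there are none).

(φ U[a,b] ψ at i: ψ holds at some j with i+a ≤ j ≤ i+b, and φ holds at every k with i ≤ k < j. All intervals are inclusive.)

Evaluate at each i in [0,2]:
  i=0: ✗ (lhs fails at k=0 before rhs at j=2)
  i=1: ✓ (rhs at j=2; lhs holds on [1,1])
  i=2: ✓ (rhs at j=2)

1, 2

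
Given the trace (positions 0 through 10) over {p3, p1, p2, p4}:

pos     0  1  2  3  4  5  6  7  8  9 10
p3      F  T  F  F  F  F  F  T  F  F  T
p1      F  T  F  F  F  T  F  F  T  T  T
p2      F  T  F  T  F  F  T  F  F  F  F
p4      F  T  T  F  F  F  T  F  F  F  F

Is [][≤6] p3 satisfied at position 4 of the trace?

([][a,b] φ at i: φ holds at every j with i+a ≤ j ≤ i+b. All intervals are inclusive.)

Does not hold

Check p3 at every j in [4,10]:
  j=4: false
  j=5: false
  j=6: false
  j=7: true
  j=8: false
  j=9: false
  j=10: true
Fails at j=4 → formula fails.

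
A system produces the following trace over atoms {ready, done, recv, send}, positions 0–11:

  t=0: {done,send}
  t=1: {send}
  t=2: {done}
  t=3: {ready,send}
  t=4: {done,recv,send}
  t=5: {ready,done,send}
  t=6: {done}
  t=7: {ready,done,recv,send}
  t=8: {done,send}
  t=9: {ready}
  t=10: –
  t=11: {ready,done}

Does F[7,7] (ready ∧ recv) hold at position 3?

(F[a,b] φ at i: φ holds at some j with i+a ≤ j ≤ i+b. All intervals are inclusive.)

Check (ready ∧ recv) at each j in [10,10]:
  j=10: false
No position in the window satisfies it → formula fails.

False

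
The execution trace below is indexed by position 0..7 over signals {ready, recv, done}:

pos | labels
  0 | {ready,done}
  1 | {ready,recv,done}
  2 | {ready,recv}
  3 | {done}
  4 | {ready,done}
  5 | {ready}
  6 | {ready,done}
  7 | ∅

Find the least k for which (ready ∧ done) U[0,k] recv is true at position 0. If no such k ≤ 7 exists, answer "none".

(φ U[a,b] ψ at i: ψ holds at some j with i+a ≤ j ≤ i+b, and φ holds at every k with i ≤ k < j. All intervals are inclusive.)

Need earliest j ≥ 0 with recv, and (ready ∧ done) at every k in [0,j-1].
  j=0: rhs fails.
  j=1: rhs holds; lhs holds on [0,0]. k = 1.

1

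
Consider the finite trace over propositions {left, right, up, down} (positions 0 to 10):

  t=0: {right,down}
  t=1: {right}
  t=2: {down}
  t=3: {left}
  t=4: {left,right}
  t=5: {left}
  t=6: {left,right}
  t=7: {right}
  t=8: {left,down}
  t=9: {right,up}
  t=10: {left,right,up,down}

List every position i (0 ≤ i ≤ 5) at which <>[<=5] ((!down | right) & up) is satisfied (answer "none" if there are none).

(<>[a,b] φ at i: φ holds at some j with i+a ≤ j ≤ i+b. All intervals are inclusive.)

4, 5

Evaluate at each i in [0,5]:
  i=0: ✗ (none in [0,5])
  i=1: ✗ (none in [1,6])
  i=2: ✗ (none in [2,7])
  i=3: ✗ (none in [3,8])
  i=4: ✓ (witness j=9)
  i=5: ✓ (witness j=9)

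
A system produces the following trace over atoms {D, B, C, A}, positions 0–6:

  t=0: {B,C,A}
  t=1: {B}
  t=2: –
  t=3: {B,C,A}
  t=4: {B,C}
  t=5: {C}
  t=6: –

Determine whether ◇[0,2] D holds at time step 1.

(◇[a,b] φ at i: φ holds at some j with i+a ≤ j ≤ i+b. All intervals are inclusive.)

Check D at each j in [1,3]:
  j=1: false
  j=2: false
  j=3: false
No position in the window satisfies it → formula fails.

False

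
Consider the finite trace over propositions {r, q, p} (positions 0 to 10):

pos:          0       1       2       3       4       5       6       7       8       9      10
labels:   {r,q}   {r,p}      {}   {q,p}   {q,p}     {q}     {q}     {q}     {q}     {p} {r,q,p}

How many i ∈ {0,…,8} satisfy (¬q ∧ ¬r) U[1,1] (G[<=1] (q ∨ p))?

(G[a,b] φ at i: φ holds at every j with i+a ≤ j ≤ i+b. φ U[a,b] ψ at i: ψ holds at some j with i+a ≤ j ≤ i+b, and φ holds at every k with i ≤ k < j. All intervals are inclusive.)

Evaluate at each i in [0,8]:
  i=0: ✗ (no rhs in [1,1])
  i=1: ✗ (no rhs in [2,2])
  i=2: ✓ (rhs at j=3; lhs holds on [2,2])
  i=3: ✗ (lhs fails at k=3 before rhs at j=4)
  i=4: ✗ (lhs fails at k=4 before rhs at j=5)
  i=5: ✗ (lhs fails at k=5 before rhs at j=6)
  i=6: ✗ (lhs fails at k=6 before rhs at j=7)
  i=7: ✗ (lhs fails at k=7 before rhs at j=8)
  i=8: ✗ (lhs fails at k=8 before rhs at j=9)
Positions where it holds: {2} → 1.

1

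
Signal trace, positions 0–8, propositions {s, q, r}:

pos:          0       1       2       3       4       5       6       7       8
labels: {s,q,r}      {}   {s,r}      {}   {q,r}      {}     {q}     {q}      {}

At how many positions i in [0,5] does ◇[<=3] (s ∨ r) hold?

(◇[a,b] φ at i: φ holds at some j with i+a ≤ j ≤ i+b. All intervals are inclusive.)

5

Evaluate at each i in [0,5]:
  i=0: ✓ (witness j=0)
  i=1: ✓ (witness j=2)
  i=2: ✓ (witness j=2)
  i=3: ✓ (witness j=4)
  i=4: ✓ (witness j=4)
  i=5: ✗ (none in [5,8])
Positions where it holds: {0, 1, 2, 3, 4} → 5.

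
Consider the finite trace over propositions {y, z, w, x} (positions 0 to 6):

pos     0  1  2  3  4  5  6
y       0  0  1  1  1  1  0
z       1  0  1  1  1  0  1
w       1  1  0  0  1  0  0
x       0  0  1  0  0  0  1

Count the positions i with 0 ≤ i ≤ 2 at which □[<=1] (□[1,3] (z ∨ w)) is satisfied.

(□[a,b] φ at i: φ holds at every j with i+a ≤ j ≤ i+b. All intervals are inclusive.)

1

Evaluate at each i in [0,2]:
  i=0: ✓ (all of [0,1])
  i=1: ✗ (fails at j=2)
  i=2: ✗ (fails at j=2)
Positions where it holds: {0} → 1.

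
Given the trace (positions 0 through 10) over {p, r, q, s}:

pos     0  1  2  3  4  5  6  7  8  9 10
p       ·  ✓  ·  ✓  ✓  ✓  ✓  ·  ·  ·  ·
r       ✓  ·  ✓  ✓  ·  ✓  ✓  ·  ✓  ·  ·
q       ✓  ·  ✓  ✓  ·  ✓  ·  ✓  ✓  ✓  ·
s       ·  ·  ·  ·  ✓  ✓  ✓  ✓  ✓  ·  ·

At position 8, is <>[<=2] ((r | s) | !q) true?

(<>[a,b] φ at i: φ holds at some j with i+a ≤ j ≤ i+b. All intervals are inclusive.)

Yes

Check ((r | s) | !q) at each j in [8,10]:
  j=8: true
  j=9: false
  j=10: true
Found at j=8 → formula holds.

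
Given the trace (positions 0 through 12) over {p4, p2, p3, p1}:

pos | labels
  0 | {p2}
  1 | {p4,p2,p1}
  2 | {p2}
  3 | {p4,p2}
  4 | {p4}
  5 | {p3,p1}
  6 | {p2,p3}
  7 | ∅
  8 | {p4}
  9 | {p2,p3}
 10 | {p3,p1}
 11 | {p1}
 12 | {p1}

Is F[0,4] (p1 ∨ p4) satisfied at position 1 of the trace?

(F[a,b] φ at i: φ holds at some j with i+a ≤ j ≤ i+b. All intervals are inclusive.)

Check (p1 ∨ p4) at each j in [1,5]:
  j=1: true
  j=2: false
  j=3: true
  j=4: true
  j=5: true
Found at j=1 → formula holds.

Holds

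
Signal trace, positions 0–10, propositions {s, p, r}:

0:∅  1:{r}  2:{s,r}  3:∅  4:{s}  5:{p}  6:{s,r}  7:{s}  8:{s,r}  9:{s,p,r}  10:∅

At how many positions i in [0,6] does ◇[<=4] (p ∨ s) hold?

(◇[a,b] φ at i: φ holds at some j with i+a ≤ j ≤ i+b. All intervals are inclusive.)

Evaluate at each i in [0,6]:
  i=0: ✓ (witness j=2)
  i=1: ✓ (witness j=2)
  i=2: ✓ (witness j=2)
  i=3: ✓ (witness j=4)
  i=4: ✓ (witness j=4)
  i=5: ✓ (witness j=5)
  i=6: ✓ (witness j=6)
Positions where it holds: {0, 1, 2, 3, 4, 5, 6} → 7.

7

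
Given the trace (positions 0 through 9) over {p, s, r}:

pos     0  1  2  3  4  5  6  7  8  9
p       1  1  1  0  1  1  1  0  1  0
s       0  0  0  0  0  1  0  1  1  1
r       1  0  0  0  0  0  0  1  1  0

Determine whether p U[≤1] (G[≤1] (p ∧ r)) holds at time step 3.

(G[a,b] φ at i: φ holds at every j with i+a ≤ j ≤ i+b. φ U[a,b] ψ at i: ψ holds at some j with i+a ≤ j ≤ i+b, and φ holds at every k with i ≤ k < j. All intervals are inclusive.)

No

Need some j in [3,4] with G[≤1] (p ∧ r), and p at every k in [3,j-1].
  j=3: G[≤1] (p ∧ r) — fails at 3.
  j=4: G[≤1] (p ∧ r) — fails at 4.
No j in the window works → until fails.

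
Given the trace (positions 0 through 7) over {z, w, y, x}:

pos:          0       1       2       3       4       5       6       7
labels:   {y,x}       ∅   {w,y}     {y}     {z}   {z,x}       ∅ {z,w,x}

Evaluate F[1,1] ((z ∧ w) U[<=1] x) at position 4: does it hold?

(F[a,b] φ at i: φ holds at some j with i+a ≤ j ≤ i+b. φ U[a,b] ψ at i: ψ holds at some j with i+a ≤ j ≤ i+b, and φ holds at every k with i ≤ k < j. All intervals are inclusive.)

Check ((z ∧ w) U[<=1] x) at each j in [5,5]:
  j=5: holds
Found at j=5 → formula holds.

Yes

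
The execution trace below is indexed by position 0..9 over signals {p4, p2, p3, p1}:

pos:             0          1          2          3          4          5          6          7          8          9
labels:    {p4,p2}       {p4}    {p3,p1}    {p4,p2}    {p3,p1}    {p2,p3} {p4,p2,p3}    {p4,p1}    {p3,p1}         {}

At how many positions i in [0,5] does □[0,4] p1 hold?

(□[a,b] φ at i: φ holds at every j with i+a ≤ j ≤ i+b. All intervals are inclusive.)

0

Evaluate at each i in [0,5]:
  i=0: ✗ (fails at j=0)
  i=1: ✗ (fails at j=1)
  i=2: ✗ (fails at j=3)
  i=3: ✗ (fails at j=3)
  i=4: ✗ (fails at j=5)
  i=5: ✗ (fails at j=5)
Positions where it holds: {} → 0.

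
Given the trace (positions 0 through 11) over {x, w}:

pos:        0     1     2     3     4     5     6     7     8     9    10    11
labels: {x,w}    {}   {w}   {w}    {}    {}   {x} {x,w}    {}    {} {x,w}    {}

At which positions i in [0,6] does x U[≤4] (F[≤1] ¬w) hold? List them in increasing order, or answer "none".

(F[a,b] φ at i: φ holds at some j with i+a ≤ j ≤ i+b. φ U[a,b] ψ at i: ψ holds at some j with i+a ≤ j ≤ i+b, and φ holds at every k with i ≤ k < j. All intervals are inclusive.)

Evaluate at each i in [0,6]:
  i=0: ✓ (rhs at j=0)
  i=1: ✓ (rhs at j=1)
  i=2: ✗ (lhs fails at k=2 before rhs at j=3)
  i=3: ✓ (rhs at j=3)
  i=4: ✓ (rhs at j=4)
  i=5: ✓ (rhs at j=5)
  i=6: ✓ (rhs at j=6)

0, 1, 3, 4, 5, 6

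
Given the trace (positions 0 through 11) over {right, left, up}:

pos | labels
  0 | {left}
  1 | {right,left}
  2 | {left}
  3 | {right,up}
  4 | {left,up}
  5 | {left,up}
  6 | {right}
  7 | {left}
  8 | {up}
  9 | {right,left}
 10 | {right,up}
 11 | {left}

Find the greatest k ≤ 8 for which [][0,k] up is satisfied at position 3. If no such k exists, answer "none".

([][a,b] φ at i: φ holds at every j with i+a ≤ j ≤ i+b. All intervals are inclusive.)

up must hold from j=3 onward; find where it first fails.
  j=3: holds
  j=4: holds
  j=5: holds
  j=6: fails
Holds on [3,5], so largest k = 2.

2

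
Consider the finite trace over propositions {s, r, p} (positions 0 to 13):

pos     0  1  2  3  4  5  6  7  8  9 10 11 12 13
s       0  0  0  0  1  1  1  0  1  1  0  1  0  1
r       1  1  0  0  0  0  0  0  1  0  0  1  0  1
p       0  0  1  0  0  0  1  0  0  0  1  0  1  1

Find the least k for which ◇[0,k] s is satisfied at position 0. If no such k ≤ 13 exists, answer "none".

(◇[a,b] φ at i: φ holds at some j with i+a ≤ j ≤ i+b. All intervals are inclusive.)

Scan j = 0,1,… for s:
  j=0: fails
  j=1: fails
  j=2: fails
  j=3: fails
  j=4: holds
First hit at j=4, so smallest k = 4-0 = 4.

4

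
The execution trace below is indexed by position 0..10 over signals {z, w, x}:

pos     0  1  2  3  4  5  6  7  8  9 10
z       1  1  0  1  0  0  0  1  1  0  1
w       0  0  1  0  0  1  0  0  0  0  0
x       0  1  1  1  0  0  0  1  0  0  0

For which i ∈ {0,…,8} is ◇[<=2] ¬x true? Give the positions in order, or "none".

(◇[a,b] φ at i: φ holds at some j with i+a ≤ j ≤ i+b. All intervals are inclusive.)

0, 2, 3, 4, 5, 6, 7, 8

Evaluate at each i in [0,8]:
  i=0: ✓ (witness j=0)
  i=1: ✗ (none in [1,3])
  i=2: ✓ (witness j=4)
  i=3: ✓ (witness j=4)
  i=4: ✓ (witness j=4)
  i=5: ✓ (witness j=5)
  i=6: ✓ (witness j=6)
  i=7: ✓ (witness j=8)
  i=8: ✓ (witness j=8)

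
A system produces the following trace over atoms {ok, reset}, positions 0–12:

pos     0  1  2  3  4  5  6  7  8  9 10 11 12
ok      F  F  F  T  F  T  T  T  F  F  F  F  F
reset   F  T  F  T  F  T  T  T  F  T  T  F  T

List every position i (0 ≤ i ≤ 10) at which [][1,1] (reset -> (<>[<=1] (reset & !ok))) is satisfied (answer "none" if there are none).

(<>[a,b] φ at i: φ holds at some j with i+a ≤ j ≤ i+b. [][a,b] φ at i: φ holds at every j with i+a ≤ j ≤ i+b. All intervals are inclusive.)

Evaluate at each i in [0,10]:
  i=0: ✓ (all of [1,1])
  i=1: ✓ (all of [2,2])
  i=2: ✗ (fails at j=3)
  i=3: ✓ (all of [4,4])
  i=4: ✗ (fails at j=5)
  i=5: ✗ (fails at j=6)
  i=6: ✗ (fails at j=7)
  i=7: ✓ (all of [8,8])
  i=8: ✓ (all of [9,9])
  i=9: ✓ (all of [10,10])
  i=10: ✓ (all of [11,11])

0, 1, 3, 7, 8, 9, 10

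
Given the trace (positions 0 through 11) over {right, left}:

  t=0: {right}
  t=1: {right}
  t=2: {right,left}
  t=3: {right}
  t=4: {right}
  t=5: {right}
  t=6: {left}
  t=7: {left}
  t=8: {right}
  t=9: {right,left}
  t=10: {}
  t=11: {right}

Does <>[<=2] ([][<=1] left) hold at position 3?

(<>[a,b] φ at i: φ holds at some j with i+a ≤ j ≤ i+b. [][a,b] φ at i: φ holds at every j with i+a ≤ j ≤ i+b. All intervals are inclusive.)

No

Check [][<=1] left at each j in [3,5]:
  j=3: fails at 3
  j=4: fails at 4
  j=5: fails at 5
No position in the window satisfies it → formula fails.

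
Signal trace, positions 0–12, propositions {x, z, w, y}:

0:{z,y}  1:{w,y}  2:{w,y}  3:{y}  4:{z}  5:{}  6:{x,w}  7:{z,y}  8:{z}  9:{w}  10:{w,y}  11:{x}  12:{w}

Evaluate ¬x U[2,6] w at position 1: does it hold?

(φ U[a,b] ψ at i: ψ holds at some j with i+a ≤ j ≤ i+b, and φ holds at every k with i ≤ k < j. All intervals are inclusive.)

Need some j in [3,7] with w, and ¬x at every k in [1,j-1].
  j=3: w false.
  j=4: w false.
  j=5: w false.
  j=6: w holds; ¬x holds at every k in [1,5] → satisfied.

True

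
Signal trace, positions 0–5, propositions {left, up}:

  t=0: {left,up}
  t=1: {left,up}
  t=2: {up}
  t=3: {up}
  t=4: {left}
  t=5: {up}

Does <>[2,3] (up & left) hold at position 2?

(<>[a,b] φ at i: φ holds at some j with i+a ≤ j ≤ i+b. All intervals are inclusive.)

Check (up & left) at each j in [4,5]:
  j=4: false
  j=5: false
No position in the window satisfies it → formula fails.

No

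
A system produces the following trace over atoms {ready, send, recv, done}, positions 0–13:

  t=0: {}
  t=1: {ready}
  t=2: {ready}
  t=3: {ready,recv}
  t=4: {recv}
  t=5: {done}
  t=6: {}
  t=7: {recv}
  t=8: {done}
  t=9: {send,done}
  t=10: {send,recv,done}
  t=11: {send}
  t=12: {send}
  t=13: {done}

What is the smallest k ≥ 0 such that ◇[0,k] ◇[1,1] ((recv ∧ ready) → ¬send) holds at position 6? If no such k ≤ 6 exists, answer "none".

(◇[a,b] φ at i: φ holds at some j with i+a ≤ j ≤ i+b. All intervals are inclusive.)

Scan j = 6,7,… for ◇[1,1] ((recv ∧ ready) → ¬send):
  j=6: holds
First hit at j=6, so smallest k = 6-6 = 0.

0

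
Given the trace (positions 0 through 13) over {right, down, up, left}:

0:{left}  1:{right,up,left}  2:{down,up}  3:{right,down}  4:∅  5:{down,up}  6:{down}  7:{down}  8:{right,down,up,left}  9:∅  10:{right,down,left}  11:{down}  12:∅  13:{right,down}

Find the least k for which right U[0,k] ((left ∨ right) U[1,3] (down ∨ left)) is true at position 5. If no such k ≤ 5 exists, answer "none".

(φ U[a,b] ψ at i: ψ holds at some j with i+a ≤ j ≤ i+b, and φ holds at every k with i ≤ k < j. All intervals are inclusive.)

none

Need earliest j ≥ 5 with ((left ∨ right) U[1,3] (down ∨ left)), and right at every k in [5,j-1].
  j=5: rhs fails.
  j=6: rhs fails.
  j=7: rhs fails.
  j=8: rhs fails.
  j=9: rhs fails.
  j=10: rhs holds but lhs fails at k=5.
No witness within the range → none.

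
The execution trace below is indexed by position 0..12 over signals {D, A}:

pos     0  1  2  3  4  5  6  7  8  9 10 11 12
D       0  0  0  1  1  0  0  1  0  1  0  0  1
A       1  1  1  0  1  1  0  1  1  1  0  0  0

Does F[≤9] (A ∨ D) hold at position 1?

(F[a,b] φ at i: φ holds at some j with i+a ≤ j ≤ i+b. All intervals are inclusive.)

True

Check (A ∨ D) at each j in [1,10]:
  j=1: true
  j=2: true
  j=3: true
  j=4: true
  j=5: true
  j=6: false
  j=7: true
  j=8: true
  j=9: true
  j=10: false
Found at j=1 → formula holds.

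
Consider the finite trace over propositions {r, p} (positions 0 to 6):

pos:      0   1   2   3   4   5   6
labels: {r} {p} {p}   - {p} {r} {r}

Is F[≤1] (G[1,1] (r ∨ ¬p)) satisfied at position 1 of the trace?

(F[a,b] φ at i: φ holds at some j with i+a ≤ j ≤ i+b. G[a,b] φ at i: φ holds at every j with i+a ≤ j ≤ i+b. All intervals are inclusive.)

Holds

Check G[1,1] (r ∨ ¬p) at each j in [1,2]:
  j=1: fails at 2
  j=2: holds on [3,3]
Found at j=2 → formula holds.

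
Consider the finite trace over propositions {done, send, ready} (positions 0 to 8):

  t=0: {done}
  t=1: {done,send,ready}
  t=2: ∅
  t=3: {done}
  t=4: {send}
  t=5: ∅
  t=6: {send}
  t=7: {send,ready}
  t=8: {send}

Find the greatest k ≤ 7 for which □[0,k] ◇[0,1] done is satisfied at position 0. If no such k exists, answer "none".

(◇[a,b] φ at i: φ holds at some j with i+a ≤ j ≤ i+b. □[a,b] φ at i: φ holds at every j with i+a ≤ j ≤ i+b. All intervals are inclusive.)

3

◇[0,1] done must hold from j=0 onward; find where it first fails.
  j=0: holds
  j=1: holds
  j=2: holds
  j=3: holds
  j=4: fails
Holds on [0,3], so largest k = 3.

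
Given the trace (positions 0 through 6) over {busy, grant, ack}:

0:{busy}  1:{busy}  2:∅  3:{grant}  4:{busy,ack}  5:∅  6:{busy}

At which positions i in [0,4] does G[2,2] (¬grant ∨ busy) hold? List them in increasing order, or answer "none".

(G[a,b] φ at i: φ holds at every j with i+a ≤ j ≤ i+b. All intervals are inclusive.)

Evaluate at each i in [0,4]:
  i=0: ✓ (all of [2,2])
  i=1: ✗ (fails at j=3)
  i=2: ✓ (all of [4,4])
  i=3: ✓ (all of [5,5])
  i=4: ✓ (all of [6,6])

0, 2, 3, 4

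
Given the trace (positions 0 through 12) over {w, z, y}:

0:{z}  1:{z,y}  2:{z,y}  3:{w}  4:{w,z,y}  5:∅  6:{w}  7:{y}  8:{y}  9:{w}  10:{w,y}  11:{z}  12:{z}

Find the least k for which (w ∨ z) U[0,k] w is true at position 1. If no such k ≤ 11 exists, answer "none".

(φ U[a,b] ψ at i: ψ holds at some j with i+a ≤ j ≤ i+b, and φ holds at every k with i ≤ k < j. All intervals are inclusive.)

Need earliest j ≥ 1 with w, and (w ∨ z) at every k in [1,j-1].
  j=1: rhs fails.
  j=2: rhs fails.
  j=3: rhs holds; lhs holds on [1,2]. k = 2.

2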